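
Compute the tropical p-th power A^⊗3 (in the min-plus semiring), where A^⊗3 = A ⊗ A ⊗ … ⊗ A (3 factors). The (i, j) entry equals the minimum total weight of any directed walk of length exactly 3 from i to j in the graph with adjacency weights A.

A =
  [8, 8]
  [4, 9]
A^⊗3 =
  [20, 20]
  [16, 20]

Each entry (A^⊗3)_ij equals the minimum over all length-3 walks i = v_0 → v_1 → … → v_3 = j of Σ_t A[v_t][v_{t+1}]. For example, for (i, j) = (0, 1) we minimise over 4 possible intermediate vertex sequences; the minimum is 20, attained along the walk 0 → 1 → 0 → 1.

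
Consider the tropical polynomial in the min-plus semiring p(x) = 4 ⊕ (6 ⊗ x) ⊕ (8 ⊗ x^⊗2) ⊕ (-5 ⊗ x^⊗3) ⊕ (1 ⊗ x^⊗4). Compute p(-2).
p(-2) = -11

A tropical monomial a ⊗ x^⊗i evaluates to a + i · x. Evaluating each term at x = -2:
  Term 0 contributes 4 + 0 · -2 = 4
  Term 1 contributes 6 + 1 · -2 = 4
  Term 2 contributes 8 + 2 · -2 = 4
  Term 3 contributes -5 + 3 · -2 = -11
  Term 4 contributes 1 + 4 · -2 = -7
p(-2) = ⊕ of these = min[4, 4, 4, -11, -7] = -11.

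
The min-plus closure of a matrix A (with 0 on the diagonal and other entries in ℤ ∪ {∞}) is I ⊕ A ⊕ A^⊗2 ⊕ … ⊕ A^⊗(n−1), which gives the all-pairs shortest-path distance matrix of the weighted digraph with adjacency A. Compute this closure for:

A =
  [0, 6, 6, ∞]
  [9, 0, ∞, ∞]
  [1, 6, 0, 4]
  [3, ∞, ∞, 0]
Closure =
  [0, 6, 6, 10]
  [9, 0, 15, 19]
  [1, 6, 0, 4]
  [3, 9, 9, 0]

This is the Floyd-Warshall all-pairs shortest-path computation. For each intermediate vertex k = 0, 1, …, 3, update dist[i][j] ← min(dist[i][j], dist[i][k] + dist[k][j]). The final matrix gives, for each (i, j), the minimum total weight of any directed path from i to j (possibly empty when i = j).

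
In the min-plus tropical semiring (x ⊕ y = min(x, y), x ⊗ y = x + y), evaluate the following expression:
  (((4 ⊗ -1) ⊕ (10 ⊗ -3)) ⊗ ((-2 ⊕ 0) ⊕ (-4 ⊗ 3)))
(((4 ⊗ -1) ⊕ (10 ⊗ -3)) ⊗ ((-2 ⊕ 0) ⊕ (-4 ⊗ 3))) = 1

Expand innermost to outermost. Recall ⊕ takes the minimum of its arguments and ⊗ takes their sum. Working out the expression (((4 ⊗ -1) ⊕ (10 ⊗ -3)) ⊗ ((-2 ⊕ 0) ⊕ (-4 ⊗ 3))) gives 1.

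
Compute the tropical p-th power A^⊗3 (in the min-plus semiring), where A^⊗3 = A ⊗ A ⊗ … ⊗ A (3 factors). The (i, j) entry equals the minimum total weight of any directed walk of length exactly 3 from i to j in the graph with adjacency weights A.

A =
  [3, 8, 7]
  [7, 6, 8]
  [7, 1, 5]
A^⊗3 =
  [9, 11, 13]
  [13, 14, 17]
  [11, 10, 14]

Each entry (A^⊗3)_ij equals the minimum over all length-3 walks i = v_0 → v_1 → … → v_3 = j of Σ_t A[v_t][v_{t+1}]. For example, for (i, j) = (0, 2) we minimise over 9 possible intermediate vertex sequences; the minimum is 13, attained along the walk 0 → 0 → 0 → 2.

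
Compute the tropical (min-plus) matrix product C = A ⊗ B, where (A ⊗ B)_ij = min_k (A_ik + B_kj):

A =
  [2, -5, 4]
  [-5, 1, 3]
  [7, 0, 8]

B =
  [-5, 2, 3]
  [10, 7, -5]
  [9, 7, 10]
A ⊗ B =
  [-3, 2, -10]
  [-10, -3, -4]
  [2, 7, -5]

Apply the min-plus product entry-by-entry:
  C[0][0] = min over k of (A[0][0] + B[0][0] = 2 + -5 = -3, A[0][1] + B[1][0] = -5 + 10 = 5, A[0][2] + B[2][0] = 4 + 9 = 13) = -3 (attained at k = 0)
  C[0][1] = min over k of (A[0][0] + B[0][1] = 2 + 2 = 4, A[0][1] + B[1][1] = -5 + 7 = 2, A[0][2] + B[2][1] = 4 + 7 = 11) = 2 (attained at k = 1)
  C[0][2] = min over k of (A[0][0] + B[0][2] = 2 + 3 = 5, A[0][1] + B[1][2] = -5 + -5 = -10, A[0][2] + B[2][2] = 4 + 10 = 14) = -10 (attained at k = 1)
  C[1][0] = min over k of (A[1][0] + B[0][0] = -5 + -5 = -10, A[1][1] + B[1][0] = 1 + 10 = 11, A[1][2] + B[2][0] = 3 + 9 = 12) = -10 (attained at k = 0)
  C[1][1] = min over k of (A[1][0] + B[0][1] = -5 + 2 = -3, A[1][1] + B[1][1] = 1 + 7 = 8, A[1][2] + B[2][1] = 3 + 7 = 10) = -3 (attained at k = 0)
  C[1][2] = min over k of (A[1][0] + B[0][2] = -5 + 3 = -2, A[1][1] + B[1][2] = 1 + -5 = -4, A[1][2] + B[2][2] = 3 + 10 = 13) = -4 (attained at k = 1)
  C[2][0] = min over k of (A[2][0] + B[0][0] = 7 + -5 = 2, A[2][1] + B[1][0] = 0 + 10 = 10, A[2][2] + B[2][0] = 8 + 9 = 17) = 2 (attained at k = 0)
  C[2][1] = min over k of (A[2][0] + B[0][1] = 7 + 2 = 9, A[2][1] + B[1][1] = 0 + 7 = 7, A[2][2] + B[2][1] = 8 + 7 = 15) = 7 (attained at k = 1)
  C[2][2] = min over k of (A[2][0] + B[0][2] = 7 + 3 = 10, A[2][1] + B[1][2] = 0 + -5 = -5, A[2][2] + B[2][2] = 8 + 10 = 18) = -5 (attained at k = 1)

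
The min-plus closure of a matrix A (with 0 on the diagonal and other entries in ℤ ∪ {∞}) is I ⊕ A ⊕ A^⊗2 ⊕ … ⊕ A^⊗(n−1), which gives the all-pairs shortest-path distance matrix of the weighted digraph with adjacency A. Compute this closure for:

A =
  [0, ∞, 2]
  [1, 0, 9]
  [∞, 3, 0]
Closure =
  [0, 5, 2]
  [1, 0, 3]
  [4, 3, 0]

This is the Floyd-Warshall all-pairs shortest-path computation. For each intermediate vertex k = 0, 1, …, 2, update dist[i][j] ← min(dist[i][j], dist[i][k] + dist[k][j]). The final matrix gives, for each (i, j), the minimum total weight of any directed path from i to j (possibly empty when i = j).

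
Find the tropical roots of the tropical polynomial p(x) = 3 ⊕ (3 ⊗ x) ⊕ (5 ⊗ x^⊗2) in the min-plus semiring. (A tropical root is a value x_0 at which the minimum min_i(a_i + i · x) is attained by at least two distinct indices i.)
Roots: {-2, 0}

Each tropical root is a break point of the lower envelope of the lines y = a_i + i · x (there are 3 lines, with slopes 0, 1, ..., 2). Only the lines that attain the minimum somewhere contribute to roots; other lines are dominated. Here the surviving (envelope) indices are i = 2, i = 1, i = 0.
Intersections between consecutive envelope lines give the roots: for adjacent envelope indices i < j the intersection is x = (a_i − a_j) / (j − i). Reading off the sorted break points: {-2, 0}.
Verification: at each break x_0, at least two indices attain the minimum of min_i(a_i + i · x_0).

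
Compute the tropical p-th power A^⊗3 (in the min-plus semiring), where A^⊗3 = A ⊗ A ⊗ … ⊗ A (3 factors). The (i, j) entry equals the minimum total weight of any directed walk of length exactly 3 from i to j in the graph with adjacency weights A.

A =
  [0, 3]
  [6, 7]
A^⊗3 =
  [0, 3]
  [6, 9]

Each entry (A^⊗3)_ij equals the minimum over all length-3 walks i = v_0 → v_1 → … → v_3 = j of Σ_t A[v_t][v_{t+1}]. For example, for (i, j) = (0, 1) we minimise over 4 possible intermediate vertex sequences; the minimum is 3, attained along the walk 0 → 0 → 0 → 1.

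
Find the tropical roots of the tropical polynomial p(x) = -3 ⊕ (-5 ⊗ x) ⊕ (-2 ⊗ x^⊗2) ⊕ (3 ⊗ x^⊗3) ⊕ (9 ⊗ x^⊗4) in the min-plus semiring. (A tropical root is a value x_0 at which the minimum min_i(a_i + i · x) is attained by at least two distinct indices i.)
Roots: {-6, -5, -3, 2}

Each tropical root is a break point of the lower envelope of the lines y = a_i + i · x (there are 5 lines, with slopes 0, 1, ..., 4). Only the lines that attain the minimum somewhere contribute to roots; other lines are dominated. Here the surviving (envelope) indices are i = 4, i = 3, i = 2, i = 1, i = 0.
Intersections between consecutive envelope lines give the roots: for adjacent envelope indices i < j the intersection is x = (a_i − a_j) / (j − i). Reading off the sorted break points: {-6, -5, -3, 2}.
Verification: at each break x_0, at least two indices attain the minimum of min_i(a_i + i · x_0).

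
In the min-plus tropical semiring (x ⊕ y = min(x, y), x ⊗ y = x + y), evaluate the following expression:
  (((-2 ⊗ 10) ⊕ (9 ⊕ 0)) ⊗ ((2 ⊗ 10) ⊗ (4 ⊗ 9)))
(((-2 ⊗ 10) ⊕ (9 ⊕ 0)) ⊗ ((2 ⊗ 10) ⊗ (4 ⊗ 9))) = 25

Expand innermost to outermost. Recall ⊕ takes the minimum of its arguments and ⊗ takes their sum. Working out the expression (((-2 ⊗ 10) ⊕ (9 ⊕ 0)) ⊗ ((2 ⊗ 10) ⊗ (4 ⊗ 9))) gives 25.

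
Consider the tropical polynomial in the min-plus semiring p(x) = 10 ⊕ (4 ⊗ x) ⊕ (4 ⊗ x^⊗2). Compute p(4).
p(4) = 8

A tropical monomial a ⊗ x^⊗i evaluates to a + i · x. Evaluating each term at x = 4:
  Term 0 contributes 10 + 0 · 4 = 10
  Term 1 contributes 4 + 1 · 4 = 8
  Term 2 contributes 4 + 2 · 4 = 12
p(4) = ⊕ of these = min[10, 8, 12] = 8.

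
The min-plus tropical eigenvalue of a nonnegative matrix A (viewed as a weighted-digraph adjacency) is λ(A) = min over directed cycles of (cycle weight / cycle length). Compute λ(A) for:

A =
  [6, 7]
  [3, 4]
λ(A) = 4

Enumerate directed cycles and compute their means (weight / length). Sample:
  cycle 0 → 0: weight = 6, length = 1, mean = 6/1 ≈ 6.000
  cycle 1 → 1: weight = 4, length = 1, mean = 4/1 ≈ 4.000
  cycle 0 → 1 → 0: weight = 10, length = 2, mean = 10/2 ≈ 5.000
  cycle 1 → 0 → 1: weight = 10, length = 2, mean = 10/2 ≈ 5.000
Minimum mean = 4.000, attained e.g. along the cycle 1 → 1 with weight 4 and length 1. So λ(A) = 4/1 = 4.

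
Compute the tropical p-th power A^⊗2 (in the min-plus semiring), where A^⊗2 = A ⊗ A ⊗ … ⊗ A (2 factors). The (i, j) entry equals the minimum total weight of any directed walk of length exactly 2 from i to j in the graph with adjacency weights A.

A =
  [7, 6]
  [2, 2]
A^⊗2 =
  [8, 8]
  [4, 4]

Each entry (A^⊗2)_ij equals the minimum over all length-2 walks i = v_0 → v_1 → … → v_2 = j of Σ_t A[v_t][v_{t+1}]. For example, for (i, j) = (0, 1) we minimise over 2 possible intermediate vertex sequences; the minimum is 8, attained along the walk 0 → 1 → 1.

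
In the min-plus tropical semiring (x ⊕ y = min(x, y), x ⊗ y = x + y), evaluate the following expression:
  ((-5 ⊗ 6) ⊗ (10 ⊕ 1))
((-5 ⊗ 6) ⊗ (10 ⊕ 1)) = 2

Expand innermost to outermost. Recall ⊕ takes the minimum of its arguments and ⊗ takes their sum. Working out the expression ((-5 ⊗ 6) ⊗ (10 ⊕ 1)) gives 2.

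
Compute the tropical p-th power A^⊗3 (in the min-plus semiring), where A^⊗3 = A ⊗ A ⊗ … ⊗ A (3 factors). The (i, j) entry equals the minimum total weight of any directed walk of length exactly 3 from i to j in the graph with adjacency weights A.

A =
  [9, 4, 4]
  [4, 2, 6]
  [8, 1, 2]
A^⊗3 =
  [9, 7, 8]
  [8, 6, 10]
  [7, 5, 6]

Each entry (A^⊗3)_ij equals the minimum over all length-3 walks i = v_0 → v_1 → … → v_3 = j of Σ_t A[v_t][v_{t+1}]. For example, for (i, j) = (0, 2) we minimise over 9 possible intermediate vertex sequences; the minimum is 8, attained along the walk 0 → 2 → 2 → 2.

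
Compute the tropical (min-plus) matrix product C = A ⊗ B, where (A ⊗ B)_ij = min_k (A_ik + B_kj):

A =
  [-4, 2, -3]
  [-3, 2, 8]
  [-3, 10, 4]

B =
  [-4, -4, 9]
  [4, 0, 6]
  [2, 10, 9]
A ⊗ B =
  [-8, -8, 5]
  [-7, -7, 6]
  [-7, -7, 6]

Apply the min-plus product entry-by-entry:
  C[0][0] = min over k of (A[0][0] + B[0][0] = -4 + -4 = -8, A[0][1] + B[1][0] = 2 + 4 = 6, A[0][2] + B[2][0] = -3 + 2 = -1) = -8 (attained at k = 0)
  C[0][1] = min over k of (A[0][0] + B[0][1] = -4 + -4 = -8, A[0][1] + B[1][1] = 2 + 0 = 2, A[0][2] + B[2][1] = -3 + 10 = 7) = -8 (attained at k = 0)
  C[0][2] = min over k of (A[0][0] + B[0][2] = -4 + 9 = 5, A[0][1] + B[1][2] = 2 + 6 = 8, A[0][2] + B[2][2] = -3 + 9 = 6) = 5 (attained at k = 0)
  C[1][0] = min over k of (A[1][0] + B[0][0] = -3 + -4 = -7, A[1][1] + B[1][0] = 2 + 4 = 6, A[1][2] + B[2][0] = 8 + 2 = 10) = -7 (attained at k = 0)
  C[1][1] = min over k of (A[1][0] + B[0][1] = -3 + -4 = -7, A[1][1] + B[1][1] = 2 + 0 = 2, A[1][2] + B[2][1] = 8 + 10 = 18) = -7 (attained at k = 0)
  C[1][2] = min over k of (A[1][0] + B[0][2] = -3 + 9 = 6, A[1][1] + B[1][2] = 2 + 6 = 8, A[1][2] + B[2][2] = 8 + 9 = 17) = 6 (attained at k = 0)
  C[2][0] = min over k of (A[2][0] + B[0][0] = -3 + -4 = -7, A[2][1] + B[1][0] = 10 + 4 = 14, A[2][2] + B[2][0] = 4 + 2 = 6) = -7 (attained at k = 0)
  C[2][1] = min over k of (A[2][0] + B[0][1] = -3 + -4 = -7, A[2][1] + B[1][1] = 10 + 0 = 10, A[2][2] + B[2][1] = 4 + 10 = 14) = -7 (attained at k = 0)
  C[2][2] = min over k of (A[2][0] + B[0][2] = -3 + 9 = 6, A[2][1] + B[1][2] = 10 + 6 = 16, A[2][2] + B[2][2] = 4 + 9 = 13) = 6 (attained at k = 0)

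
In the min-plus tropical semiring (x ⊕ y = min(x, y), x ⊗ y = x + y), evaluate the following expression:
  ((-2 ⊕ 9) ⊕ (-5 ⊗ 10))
((-2 ⊕ 9) ⊕ (-5 ⊗ 10)) = -2

Expand innermost to outermost. Recall ⊕ takes the minimum of its arguments and ⊗ takes their sum. Working out the expression ((-2 ⊕ 9) ⊕ (-5 ⊗ 10)) gives -2.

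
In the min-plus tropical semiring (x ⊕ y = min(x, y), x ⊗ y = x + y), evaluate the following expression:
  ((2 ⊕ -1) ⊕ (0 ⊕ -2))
((2 ⊕ -1) ⊕ (0 ⊕ -2)) = -2

Expand innermost to outermost. Recall ⊕ takes the minimum of its arguments and ⊗ takes their sum. Working out the expression ((2 ⊕ -1) ⊕ (0 ⊕ -2)) gives -2.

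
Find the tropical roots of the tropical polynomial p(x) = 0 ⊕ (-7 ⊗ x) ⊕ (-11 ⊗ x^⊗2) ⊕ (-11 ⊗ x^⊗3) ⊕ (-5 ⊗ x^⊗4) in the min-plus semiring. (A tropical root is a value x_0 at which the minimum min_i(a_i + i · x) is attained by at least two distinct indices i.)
Roots: {-6, 0, 4, 7}

Each tropical root is a break point of the lower envelope of the lines y = a_i + i · x (there are 5 lines, with slopes 0, 1, ..., 4). Only the lines that attain the minimum somewhere contribute to roots; other lines are dominated. Here the surviving (envelope) indices are i = 4, i = 3, i = 2, i = 1, i = 0.
Intersections between consecutive envelope lines give the roots: for adjacent envelope indices i < j the intersection is x = (a_i − a_j) / (j − i). Reading off the sorted break points: {-6, 0, 4, 7}.
Verification: at each break x_0, at least two indices attain the minimum of min_i(a_i + i · x_0).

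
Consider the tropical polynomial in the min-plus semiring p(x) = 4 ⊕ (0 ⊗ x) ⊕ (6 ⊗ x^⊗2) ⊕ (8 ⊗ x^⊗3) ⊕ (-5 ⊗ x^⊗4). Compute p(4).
p(4) = 4

A tropical monomial a ⊗ x^⊗i evaluates to a + i · x. Evaluating each term at x = 4:
  Term 0 contributes 4 + 0 · 4 = 4
  Term 1 contributes 0 + 1 · 4 = 4
  Term 2 contributes 6 + 2 · 4 = 14
  Term 3 contributes 8 + 3 · 4 = 20
  Term 4 contributes -5 + 4 · 4 = 11
p(4) = ⊕ of these = min[4, 4, 14, 20, 11] = 4.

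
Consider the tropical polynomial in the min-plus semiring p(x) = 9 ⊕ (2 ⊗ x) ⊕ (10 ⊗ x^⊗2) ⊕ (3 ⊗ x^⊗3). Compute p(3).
p(3) = 5

A tropical monomial a ⊗ x^⊗i evaluates to a + i · x. Evaluating each term at x = 3:
  Term 0 contributes 9 + 0 · 3 = 9
  Term 1 contributes 2 + 1 · 3 = 5
  Term 2 contributes 10 + 2 · 3 = 16
  Term 3 contributes 3 + 3 · 3 = 12
p(3) = ⊕ of these = min[9, 5, 16, 12] = 5.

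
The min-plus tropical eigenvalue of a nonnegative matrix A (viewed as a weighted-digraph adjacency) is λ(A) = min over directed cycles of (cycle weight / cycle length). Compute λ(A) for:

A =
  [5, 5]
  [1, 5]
λ(A) = 3

Enumerate directed cycles and compute their means (weight / length). Sample:
  cycle 0 → 0: weight = 5, length = 1, mean = 5/1 ≈ 5.000
  cycle 1 → 1: weight = 5, length = 1, mean = 5/1 ≈ 5.000
  cycle 0 → 1 → 0: weight = 6, length = 2, mean = 6/2 ≈ 3.000
  cycle 1 → 0 → 1: weight = 6, length = 2, mean = 6/2 ≈ 3.000
Minimum mean = 3.000, attained e.g. along the cycle 0 → 1 → 0 with weight 6 and length 2. So λ(A) = 6/2 = 3.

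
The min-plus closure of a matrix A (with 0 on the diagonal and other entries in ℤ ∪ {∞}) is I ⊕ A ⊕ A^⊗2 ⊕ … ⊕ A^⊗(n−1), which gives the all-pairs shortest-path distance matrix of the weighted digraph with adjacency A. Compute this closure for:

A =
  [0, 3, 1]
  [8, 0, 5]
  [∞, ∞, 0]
Closure =
  [0, 3, 1]
  [8, 0, 5]
  [∞, ∞, 0]

This is the Floyd-Warshall all-pairs shortest-path computation. For each intermediate vertex k = 0, 1, …, 2, update dist[i][j] ← min(dist[i][j], dist[i][k] + dist[k][j]). The final matrix gives, for each (i, j), the minimum total weight of any directed path from i to j (possibly empty when i = j).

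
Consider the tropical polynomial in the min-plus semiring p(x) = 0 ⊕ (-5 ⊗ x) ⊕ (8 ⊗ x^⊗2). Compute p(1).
p(1) = -4

A tropical monomial a ⊗ x^⊗i evaluates to a + i · x. Evaluating each term at x = 1:
  Term 0 contributes 0 + 0 · 1 = 0
  Term 1 contributes -5 + 1 · 1 = -4
  Term 2 contributes 8 + 2 · 1 = 10
p(1) = ⊕ of these = min[0, -4, 10] = -4.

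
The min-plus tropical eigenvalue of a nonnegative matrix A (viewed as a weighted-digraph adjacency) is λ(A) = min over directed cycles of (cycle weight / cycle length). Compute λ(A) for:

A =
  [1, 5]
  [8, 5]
λ(A) = 1

Enumerate directed cycles and compute their means (weight / length). Sample:
  cycle 0 → 0: weight = 1, length = 1, mean = 1/1 ≈ 1.000
  cycle 1 → 1: weight = 5, length = 1, mean = 5/1 ≈ 5.000
  cycle 0 → 1 → 0: weight = 13, length = 2, mean = 13/2 ≈ 6.500
  cycle 1 → 0 → 1: weight = 13, length = 2, mean = 13/2 ≈ 6.500
Minimum mean = 1.000, attained e.g. along the cycle 0 → 0 with weight 1 and length 1. So λ(A) = 1/1 = 1.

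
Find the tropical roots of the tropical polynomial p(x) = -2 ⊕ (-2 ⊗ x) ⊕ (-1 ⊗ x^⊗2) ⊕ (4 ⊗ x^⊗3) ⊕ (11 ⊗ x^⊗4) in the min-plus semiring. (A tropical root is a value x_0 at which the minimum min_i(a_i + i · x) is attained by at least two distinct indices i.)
Roots: {-7, -5, -1, 0}

Each tropical root is a break point of the lower envelope of the lines y = a_i + i · x (there are 5 lines, with slopes 0, 1, ..., 4). Only the lines that attain the minimum somewhere contribute to roots; other lines are dominated. Here the surviving (envelope) indices are i = 4, i = 3, i = 2, i = 1, i = 0.
Intersections between consecutive envelope lines give the roots: for adjacent envelope indices i < j the intersection is x = (a_i − a_j) / (j − i). Reading off the sorted break points: {-7, -5, -1, 0}.
Verification: at each break x_0, at least two indices attain the minimum of min_i(a_i + i · x_0).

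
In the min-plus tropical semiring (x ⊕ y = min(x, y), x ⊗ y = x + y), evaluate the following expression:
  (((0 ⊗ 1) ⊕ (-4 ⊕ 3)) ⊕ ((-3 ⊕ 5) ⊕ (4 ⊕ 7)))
(((0 ⊗ 1) ⊕ (-4 ⊕ 3)) ⊕ ((-3 ⊕ 5) ⊕ (4 ⊕ 7))) = -4

Expand innermost to outermost. Recall ⊕ takes the minimum of its arguments and ⊗ takes their sum. Working out the expression (((0 ⊗ 1) ⊕ (-4 ⊕ 3)) ⊕ ((-3 ⊕ 5) ⊕ (4 ⊕ 7))) gives -4.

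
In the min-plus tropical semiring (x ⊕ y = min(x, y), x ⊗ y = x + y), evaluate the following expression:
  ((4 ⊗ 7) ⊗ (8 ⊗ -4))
((4 ⊗ 7) ⊗ (8 ⊗ -4)) = 15

Expand innermost to outermost. Recall ⊕ takes the minimum of its arguments and ⊗ takes their sum. Working out the expression ((4 ⊗ 7) ⊗ (8 ⊗ -4)) gives 15.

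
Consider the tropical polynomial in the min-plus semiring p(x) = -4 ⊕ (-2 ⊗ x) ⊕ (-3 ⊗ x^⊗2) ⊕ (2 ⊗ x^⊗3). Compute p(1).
p(1) = -4

A tropical monomial a ⊗ x^⊗i evaluates to a + i · x. Evaluating each term at x = 1:
  Term 0 contributes -4 + 0 · 1 = -4
  Term 1 contributes -2 + 1 · 1 = -1
  Term 2 contributes -3 + 2 · 1 = -1
  Term 3 contributes 2 + 3 · 1 = 5
p(1) = ⊕ of these = min[-4, -1, -1, 5] = -4.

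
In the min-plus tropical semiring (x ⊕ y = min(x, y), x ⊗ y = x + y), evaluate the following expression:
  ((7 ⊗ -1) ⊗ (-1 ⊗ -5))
((7 ⊗ -1) ⊗ (-1 ⊗ -5)) = 0

Expand innermost to outermost. Recall ⊕ takes the minimum of its arguments and ⊗ takes their sum. Working out the expression ((7 ⊗ -1) ⊗ (-1 ⊗ -5)) gives 0.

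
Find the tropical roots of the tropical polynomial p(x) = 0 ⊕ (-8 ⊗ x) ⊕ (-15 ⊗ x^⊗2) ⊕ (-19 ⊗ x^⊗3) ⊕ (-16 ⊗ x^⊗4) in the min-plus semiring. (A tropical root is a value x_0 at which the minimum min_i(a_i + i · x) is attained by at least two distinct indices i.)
Roots: {-3, 4, 7, 8}

Each tropical root is a break point of the lower envelope of the lines y = a_i + i · x (there are 5 lines, with slopes 0, 1, ..., 4). Only the lines that attain the minimum somewhere contribute to roots; other lines are dominated. Here the surviving (envelope) indices are i = 4, i = 3, i = 2, i = 1, i = 0.
Intersections between consecutive envelope lines give the roots: for adjacent envelope indices i < j the intersection is x = (a_i − a_j) / (j − i). Reading off the sorted break points: {-3, 4, 7, 8}.
Verification: at each break x_0, at least two indices attain the minimum of min_i(a_i + i · x_0).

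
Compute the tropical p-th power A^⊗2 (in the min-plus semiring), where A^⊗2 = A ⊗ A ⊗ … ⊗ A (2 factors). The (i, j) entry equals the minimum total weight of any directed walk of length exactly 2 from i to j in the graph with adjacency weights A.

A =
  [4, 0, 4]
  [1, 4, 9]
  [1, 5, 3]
A^⊗2 =
  [1, 4, 7]
  [5, 1, 5]
  [4, 1, 5]

Each entry (A^⊗2)_ij equals the minimum over all length-2 walks i = v_0 → v_1 → … → v_2 = j of Σ_t A[v_t][v_{t+1}]. For example, for (i, j) = (0, 2) we minimise over 3 possible intermediate vertex sequences; the minimum is 7, attained along the walk 0 → 2 → 2.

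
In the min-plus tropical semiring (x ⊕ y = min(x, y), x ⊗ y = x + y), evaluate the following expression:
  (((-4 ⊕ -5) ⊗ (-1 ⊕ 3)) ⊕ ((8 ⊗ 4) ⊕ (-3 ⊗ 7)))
(((-4 ⊕ -5) ⊗ (-1 ⊕ 3)) ⊕ ((8 ⊗ 4) ⊕ (-3 ⊗ 7))) = -6

Expand innermost to outermost. Recall ⊕ takes the minimum of its arguments and ⊗ takes their sum. Working out the expression (((-4 ⊕ -5) ⊗ (-1 ⊕ 3)) ⊕ ((8 ⊗ 4) ⊕ (-3 ⊗ 7))) gives -6.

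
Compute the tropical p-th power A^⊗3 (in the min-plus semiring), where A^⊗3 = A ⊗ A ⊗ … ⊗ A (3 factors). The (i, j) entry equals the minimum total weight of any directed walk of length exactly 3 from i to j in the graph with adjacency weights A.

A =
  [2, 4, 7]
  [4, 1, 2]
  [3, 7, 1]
A^⊗3 =
  [6, 6, 7]
  [6, 3, 4]
  [5, 8, 3]

Each entry (A^⊗3)_ij equals the minimum over all length-3 walks i = v_0 → v_1 → … → v_3 = j of Σ_t A[v_t][v_{t+1}]. For example, for (i, j) = (0, 2) we minimise over 9 possible intermediate vertex sequences; the minimum is 7, attained along the walk 0 → 1 → 1 → 2.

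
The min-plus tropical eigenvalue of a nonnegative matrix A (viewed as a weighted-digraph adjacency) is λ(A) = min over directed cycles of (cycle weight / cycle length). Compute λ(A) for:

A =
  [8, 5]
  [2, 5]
λ(A) = 7/2

Enumerate directed cycles and compute their means (weight / length). Sample:
  cycle 0 → 0: weight = 8, length = 1, mean = 8/1 ≈ 8.000
  cycle 1 → 1: weight = 5, length = 1, mean = 5/1 ≈ 5.000
  cycle 0 → 1 → 0: weight = 7, length = 2, mean = 7/2 ≈ 3.500
  cycle 1 → 0 → 1: weight = 7, length = 2, mean = 7/2 ≈ 3.500
Minimum mean = 3.500, attained e.g. along the cycle 0 → 1 → 0 with weight 7 and length 2. So λ(A) = 7/2 = 7/2.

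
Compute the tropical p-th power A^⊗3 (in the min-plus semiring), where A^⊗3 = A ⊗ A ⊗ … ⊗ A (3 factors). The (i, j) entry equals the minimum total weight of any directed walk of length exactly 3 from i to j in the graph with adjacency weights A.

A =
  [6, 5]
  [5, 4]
A^⊗3 =
  [14, 13]
  [13, 12]

Each entry (A^⊗3)_ij equals the minimum over all length-3 walks i = v_0 → v_1 → … → v_3 = j of Σ_t A[v_t][v_{t+1}]. For example, for (i, j) = (0, 1) we minimise over 4 possible intermediate vertex sequences; the minimum is 13, attained along the walk 0 → 1 → 1 → 1.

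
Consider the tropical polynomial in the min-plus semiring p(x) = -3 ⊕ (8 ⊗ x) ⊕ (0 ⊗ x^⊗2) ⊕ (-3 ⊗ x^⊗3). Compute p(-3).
p(-3) = -12

A tropical monomial a ⊗ x^⊗i evaluates to a + i · x. Evaluating each term at x = -3:
  Term 0 contributes -3 + 0 · -3 = -3
  Term 1 contributes 8 + 1 · -3 = 5
  Term 2 contributes 0 + 2 · -3 = -6
  Term 3 contributes -3 + 3 · -3 = -12
p(-3) = ⊕ of these = min[-3, 5, -6, -12] = -12.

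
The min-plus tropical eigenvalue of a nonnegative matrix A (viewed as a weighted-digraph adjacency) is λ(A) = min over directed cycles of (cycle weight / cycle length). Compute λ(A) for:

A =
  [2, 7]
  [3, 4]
λ(A) = 2

Enumerate directed cycles and compute their means (weight / length). Sample:
  cycle 0 → 0: weight = 2, length = 1, mean = 2/1 ≈ 2.000
  cycle 1 → 1: weight = 4, length = 1, mean = 4/1 ≈ 4.000
  cycle 0 → 1 → 0: weight = 10, length = 2, mean = 10/2 ≈ 5.000
  cycle 1 → 0 → 1: weight = 10, length = 2, mean = 10/2 ≈ 5.000
Minimum mean = 2.000, attained e.g. along the cycle 0 → 0 with weight 2 and length 1. So λ(A) = 2/1 = 2.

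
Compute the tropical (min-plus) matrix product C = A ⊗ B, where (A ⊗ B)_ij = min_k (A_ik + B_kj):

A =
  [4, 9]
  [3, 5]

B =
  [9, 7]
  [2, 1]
A ⊗ B =
  [11, 10]
  [7, 6]

Apply the min-plus product entry-by-entry:
  C[0][0] = min over k of (A[0][0] + B[0][0] = 4 + 9 = 13, A[0][1] + B[1][0] = 9 + 2 = 11) = 11 (attained at k = 1)
  C[0][1] = min over k of (A[0][0] + B[0][1] = 4 + 7 = 11, A[0][1] + B[1][1] = 9 + 1 = 10) = 10 (attained at k = 1)
  C[1][0] = min over k of (A[1][0] + B[0][0] = 3 + 9 = 12, A[1][1] + B[1][0] = 5 + 2 = 7) = 7 (attained at k = 1)
  C[1][1] = min over k of (A[1][0] + B[0][1] = 3 + 7 = 10, A[1][1] + B[1][1] = 5 + 1 = 6) = 6 (attained at k = 1)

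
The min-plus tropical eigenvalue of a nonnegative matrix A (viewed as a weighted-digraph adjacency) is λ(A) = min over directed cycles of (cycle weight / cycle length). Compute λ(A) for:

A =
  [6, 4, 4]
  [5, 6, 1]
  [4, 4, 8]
λ(A) = 5/2

Enumerate directed cycles and compute their means (weight / length). Sample:
  cycle 0 → 0: weight = 6, length = 1, mean = 6/1 ≈ 6.000
  cycle 1 → 1: weight = 6, length = 1, mean = 6/1 ≈ 6.000
  cycle 2 → 2: weight = 8, length = 1, mean = 8/1 ≈ 8.000
  cycle 0 → 1 → 0: weight = 9, length = 2, mean = 9/2 ≈ 4.500
  cycle 0 → 2 → 0: weight = 8, length = 2, mean = 8/2 ≈ 4.000
  cycle 1 → 0 → 1: weight = 9, length = 2, mean = 9/2 ≈ 4.500
Minimum mean = 2.500, attained e.g. along the cycle 1 → 2 → 1 with weight 5 and length 2. So λ(A) = 5/2 = 5/2.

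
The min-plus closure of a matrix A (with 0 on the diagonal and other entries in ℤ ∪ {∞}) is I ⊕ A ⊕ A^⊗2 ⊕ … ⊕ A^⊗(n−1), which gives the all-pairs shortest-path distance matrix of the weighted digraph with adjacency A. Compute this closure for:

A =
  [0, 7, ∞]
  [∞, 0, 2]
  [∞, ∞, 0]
Closure =
  [0, 7, 9]
  [∞, 0, 2]
  [∞, ∞, 0]

This is the Floyd-Warshall all-pairs shortest-path computation. For each intermediate vertex k = 0, 1, …, 2, update dist[i][j] ← min(dist[i][j], dist[i][k] + dist[k][j]). The final matrix gives, for each (i, j), the minimum total weight of any directed path from i to j (possibly empty when i = j).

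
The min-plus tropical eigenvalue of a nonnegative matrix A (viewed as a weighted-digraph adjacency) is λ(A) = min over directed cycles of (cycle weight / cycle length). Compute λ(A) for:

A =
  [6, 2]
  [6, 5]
λ(A) = 4

Enumerate directed cycles and compute their means (weight / length). Sample:
  cycle 0 → 0: weight = 6, length = 1, mean = 6/1 ≈ 6.000
  cycle 1 → 1: weight = 5, length = 1, mean = 5/1 ≈ 5.000
  cycle 0 → 1 → 0: weight = 8, length = 2, mean = 8/2 ≈ 4.000
  cycle 1 → 0 → 1: weight = 8, length = 2, mean = 8/2 ≈ 4.000
Minimum mean = 4.000, attained e.g. along the cycle 0 → 1 → 0 with weight 8 and length 2. So λ(A) = 8/2 = 4.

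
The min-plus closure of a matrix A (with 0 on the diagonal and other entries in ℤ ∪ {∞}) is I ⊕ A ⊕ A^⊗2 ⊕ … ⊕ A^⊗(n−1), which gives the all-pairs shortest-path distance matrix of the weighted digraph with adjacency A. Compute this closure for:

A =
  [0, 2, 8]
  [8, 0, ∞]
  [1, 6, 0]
Closure =
  [0, 2, 8]
  [8, 0, 16]
  [1, 3, 0]

This is the Floyd-Warshall all-pairs shortest-path computation. For each intermediate vertex k = 0, 1, …, 2, update dist[i][j] ← min(dist[i][j], dist[i][k] + dist[k][j]). The final matrix gives, for each (i, j), the minimum total weight of any directed path from i to j (possibly empty when i = j).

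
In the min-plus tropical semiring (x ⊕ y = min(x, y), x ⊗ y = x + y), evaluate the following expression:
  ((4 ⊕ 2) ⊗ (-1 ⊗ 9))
((4 ⊕ 2) ⊗ (-1 ⊗ 9)) = 10

Expand innermost to outermost. Recall ⊕ takes the minimum of its arguments and ⊗ takes their sum. Working out the expression ((4 ⊕ 2) ⊗ (-1 ⊗ 9)) gives 10.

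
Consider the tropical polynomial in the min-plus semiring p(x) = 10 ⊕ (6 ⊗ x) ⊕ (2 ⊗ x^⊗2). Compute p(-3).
p(-3) = -4

A tropical monomial a ⊗ x^⊗i evaluates to a + i · x. Evaluating each term at x = -3:
  Term 0 contributes 10 + 0 · -3 = 10
  Term 1 contributes 6 + 1 · -3 = 3
  Term 2 contributes 2 + 2 · -3 = -4
p(-3) = ⊕ of these = min[10, 3, -4] = -4.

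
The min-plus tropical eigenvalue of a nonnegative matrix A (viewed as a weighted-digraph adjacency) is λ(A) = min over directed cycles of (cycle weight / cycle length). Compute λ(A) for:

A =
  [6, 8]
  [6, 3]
λ(A) = 3

Enumerate directed cycles and compute their means (weight / length). Sample:
  cycle 0 → 0: weight = 6, length = 1, mean = 6/1 ≈ 6.000
  cycle 1 → 1: weight = 3, length = 1, mean = 3/1 ≈ 3.000
  cycle 0 → 1 → 0: weight = 14, length = 2, mean = 14/2 ≈ 7.000
  cycle 1 → 0 → 1: weight = 14, length = 2, mean = 14/2 ≈ 7.000
Minimum mean = 3.000, attained e.g. along the cycle 1 → 1 with weight 3 and length 1. So λ(A) = 3/1 = 3.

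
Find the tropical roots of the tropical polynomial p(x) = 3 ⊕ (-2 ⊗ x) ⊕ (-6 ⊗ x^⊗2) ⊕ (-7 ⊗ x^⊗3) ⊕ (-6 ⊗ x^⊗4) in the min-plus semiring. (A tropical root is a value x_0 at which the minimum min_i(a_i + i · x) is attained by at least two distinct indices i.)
Roots: {-1, 1, 4, 5}

Each tropical root is a break point of the lower envelope of the lines y = a_i + i · x (there are 5 lines, with slopes 0, 1, ..., 4). Only the lines that attain the minimum somewhere contribute to roots; other lines are dominated. Here the surviving (envelope) indices are i = 4, i = 3, i = 2, i = 1, i = 0.
Intersections between consecutive envelope lines give the roots: for adjacent envelope indices i < j the intersection is x = (a_i − a_j) / (j − i). Reading off the sorted break points: {-1, 1, 4, 5}.
Verification: at each break x_0, at least two indices attain the minimum of min_i(a_i + i · x_0).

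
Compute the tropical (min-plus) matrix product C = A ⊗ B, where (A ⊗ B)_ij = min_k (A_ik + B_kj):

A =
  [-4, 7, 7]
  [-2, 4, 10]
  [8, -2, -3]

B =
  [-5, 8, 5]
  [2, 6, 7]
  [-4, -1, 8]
A ⊗ B =
  [-9, 4, 1]
  [-7, 6, 3]
  [-7, -4, 5]

Apply the min-plus product entry-by-entry:
  C[0][0] = min over k of (A[0][0] + B[0][0] = -4 + -5 = -9, A[0][1] + B[1][0] = 7 + 2 = 9, A[0][2] + B[2][0] = 7 + -4 = 3) = -9 (attained at k = 0)
  C[0][1] = min over k of (A[0][0] + B[0][1] = -4 + 8 = 4, A[0][1] + B[1][1] = 7 + 6 = 13, A[0][2] + B[2][1] = 7 + -1 = 6) = 4 (attained at k = 0)
  C[0][2] = min over k of (A[0][0] + B[0][2] = -4 + 5 = 1, A[0][1] + B[1][2] = 7 + 7 = 14, A[0][2] + B[2][2] = 7 + 8 = 15) = 1 (attained at k = 0)
  C[1][0] = min over k of (A[1][0] + B[0][0] = -2 + -5 = -7, A[1][1] + B[1][0] = 4 + 2 = 6, A[1][2] + B[2][0] = 10 + -4 = 6) = -7 (attained at k = 0)
  C[1][1] = min over k of (A[1][0] + B[0][1] = -2 + 8 = 6, A[1][1] + B[1][1] = 4 + 6 = 10, A[1][2] + B[2][1] = 10 + -1 = 9) = 6 (attained at k = 0)
  C[1][2] = min over k of (A[1][0] + B[0][2] = -2 + 5 = 3, A[1][1] + B[1][2] = 4 + 7 = 11, A[1][2] + B[2][2] = 10 + 8 = 18) = 3 (attained at k = 0)
  C[2][0] = min over k of (A[2][0] + B[0][0] = 8 + -5 = 3, A[2][1] + B[1][0] = -2 + 2 = 0, A[2][2] + B[2][0] = -3 + -4 = -7) = -7 (attained at k = 2)
  C[2][1] = min over k of (A[2][0] + B[0][1] = 8 + 8 = 16, A[2][1] + B[1][1] = -2 + 6 = 4, A[2][2] + B[2][1] = -3 + -1 = -4) = -4 (attained at k = 2)
  C[2][2] = min over k of (A[2][0] + B[0][2] = 8 + 5 = 13, A[2][1] + B[1][2] = -2 + 7 = 5, A[2][2] + B[2][2] = -3 + 8 = 5) = 5 (attained at k = 1)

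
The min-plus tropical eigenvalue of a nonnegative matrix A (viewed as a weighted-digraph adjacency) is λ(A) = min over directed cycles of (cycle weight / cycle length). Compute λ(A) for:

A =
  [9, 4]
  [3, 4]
λ(A) = 7/2

Enumerate directed cycles and compute their means (weight / length). Sample:
  cycle 0 → 0: weight = 9, length = 1, mean = 9/1 ≈ 9.000
  cycle 1 → 1: weight = 4, length = 1, mean = 4/1 ≈ 4.000
  cycle 0 → 1 → 0: weight = 7, length = 2, mean = 7/2 ≈ 3.500
  cycle 1 → 0 → 1: weight = 7, length = 2, mean = 7/2 ≈ 3.500
Minimum mean = 3.500, attained e.g. along the cycle 0 → 1 → 0 with weight 7 and length 2. So λ(A) = 7/2 = 7/2.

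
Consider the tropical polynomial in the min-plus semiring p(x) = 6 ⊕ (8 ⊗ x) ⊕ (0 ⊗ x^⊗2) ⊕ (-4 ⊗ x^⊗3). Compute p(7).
p(7) = 6

A tropical monomial a ⊗ x^⊗i evaluates to a + i · x. Evaluating each term at x = 7:
  Term 0 contributes 6 + 0 · 7 = 6
  Term 1 contributes 8 + 1 · 7 = 15
  Term 2 contributes 0 + 2 · 7 = 14
  Term 3 contributes -4 + 3 · 7 = 17
p(7) = ⊕ of these = min[6, 15, 14, 17] = 6.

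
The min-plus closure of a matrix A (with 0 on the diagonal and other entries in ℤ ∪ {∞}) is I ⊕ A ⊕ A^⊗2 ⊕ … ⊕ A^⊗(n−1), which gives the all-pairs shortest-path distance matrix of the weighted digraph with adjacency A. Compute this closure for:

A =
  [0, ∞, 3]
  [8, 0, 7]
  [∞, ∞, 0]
Closure =
  [0, ∞, 3]
  [8, 0, 7]
  [∞, ∞, 0]

This is the Floyd-Warshall all-pairs shortest-path computation. For each intermediate vertex k = 0, 1, …, 2, update dist[i][j] ← min(dist[i][j], dist[i][k] + dist[k][j]). The final matrix gives, for each (i, j), the minimum total weight of any directed path from i to j (possibly empty when i = j).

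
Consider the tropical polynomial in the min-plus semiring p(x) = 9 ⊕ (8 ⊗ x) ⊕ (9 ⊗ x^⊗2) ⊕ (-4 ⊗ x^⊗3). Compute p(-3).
p(-3) = -13

A tropical monomial a ⊗ x^⊗i evaluates to a + i · x. Evaluating each term at x = -3:
  Term 0 contributes 9 + 0 · -3 = 9
  Term 1 contributes 8 + 1 · -3 = 5
  Term 2 contributes 9 + 2 · -3 = 3
  Term 3 contributes -4 + 3 · -3 = -13
p(-3) = ⊕ of these = min[9, 5, 3, -13] = -13.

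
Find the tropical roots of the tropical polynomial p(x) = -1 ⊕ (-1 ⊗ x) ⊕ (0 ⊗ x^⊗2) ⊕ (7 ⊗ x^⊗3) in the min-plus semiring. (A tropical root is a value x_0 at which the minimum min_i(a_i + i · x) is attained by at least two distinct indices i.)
Roots: {-7, -1, 0}

Each tropical root is a break point of the lower envelope of the lines y = a_i + i · x (there are 4 lines, with slopes 0, 1, ..., 3). Only the lines that attain the minimum somewhere contribute to roots; other lines are dominated. Here the surviving (envelope) indices are i = 3, i = 2, i = 1, i = 0.
Intersections between consecutive envelope lines give the roots: for adjacent envelope indices i < j the intersection is x = (a_i − a_j) / (j − i). Reading off the sorted break points: {-7, -1, 0}.
Verification: at each break x_0, at least two indices attain the minimum of min_i(a_i + i · x_0).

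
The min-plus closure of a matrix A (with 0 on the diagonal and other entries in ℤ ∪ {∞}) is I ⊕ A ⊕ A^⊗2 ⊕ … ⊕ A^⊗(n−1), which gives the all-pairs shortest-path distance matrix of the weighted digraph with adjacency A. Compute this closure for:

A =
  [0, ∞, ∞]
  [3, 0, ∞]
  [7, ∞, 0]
Closure =
  [0, ∞, ∞]
  [3, 0, ∞]
  [7, ∞, 0]

This is the Floyd-Warshall all-pairs shortest-path computation. For each intermediate vertex k = 0, 1, …, 2, update dist[i][j] ← min(dist[i][j], dist[i][k] + dist[k][j]). The final matrix gives, for each (i, j), the minimum total weight of any directed path from i to j (possibly empty when i = j).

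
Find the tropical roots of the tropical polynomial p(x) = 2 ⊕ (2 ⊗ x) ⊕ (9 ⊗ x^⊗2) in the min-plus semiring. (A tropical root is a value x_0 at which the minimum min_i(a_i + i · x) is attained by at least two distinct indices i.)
Roots: {-7, 0}

Each tropical root is a break point of the lower envelope of the lines y = a_i + i · x (there are 3 lines, with slopes 0, 1, ..., 2). Only the lines that attain the minimum somewhere contribute to roots; other lines are dominated. Here the surviving (envelope) indices are i = 2, i = 1, i = 0.
Intersections between consecutive envelope lines give the roots: for adjacent envelope indices i < j the intersection is x = (a_i − a_j) / (j − i). Reading off the sorted break points: {-7, 0}.
Verification: at each break x_0, at least two indices attain the minimum of min_i(a_i + i · x_0).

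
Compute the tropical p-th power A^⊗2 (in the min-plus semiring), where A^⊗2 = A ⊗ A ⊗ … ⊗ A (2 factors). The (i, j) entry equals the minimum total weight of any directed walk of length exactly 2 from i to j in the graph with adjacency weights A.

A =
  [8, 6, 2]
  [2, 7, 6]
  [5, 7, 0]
A^⊗2 =
  [7, 9, 2]
  [9, 8, 4]
  [5, 7, 0]

Each entry (A^⊗2)_ij equals the minimum over all length-2 walks i = v_0 → v_1 → … → v_2 = j of Σ_t A[v_t][v_{t+1}]. For example, for (i, j) = (0, 2) we minimise over 3 possible intermediate vertex sequences; the minimum is 2, attained along the walk 0 → 2 → 2.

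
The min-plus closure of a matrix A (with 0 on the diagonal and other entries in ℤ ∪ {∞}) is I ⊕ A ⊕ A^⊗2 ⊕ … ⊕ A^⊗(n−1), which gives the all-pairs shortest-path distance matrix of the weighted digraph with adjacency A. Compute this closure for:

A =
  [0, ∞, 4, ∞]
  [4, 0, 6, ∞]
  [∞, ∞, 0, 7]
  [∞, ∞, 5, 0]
Closure =
  [0, ∞, 4, 11]
  [4, 0, 6, 13]
  [∞, ∞, 0, 7]
  [∞, ∞, 5, 0]

This is the Floyd-Warshall all-pairs shortest-path computation. For each intermediate vertex k = 0, 1, …, 3, update dist[i][j] ← min(dist[i][j], dist[i][k] + dist[k][j]). The final matrix gives, for each (i, j), the minimum total weight of any directed path from i to j (possibly empty when i = j).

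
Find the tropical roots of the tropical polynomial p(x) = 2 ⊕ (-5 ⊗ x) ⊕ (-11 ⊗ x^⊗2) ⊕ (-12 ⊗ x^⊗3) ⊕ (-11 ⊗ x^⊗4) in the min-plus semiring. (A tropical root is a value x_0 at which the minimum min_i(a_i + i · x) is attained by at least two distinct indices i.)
Roots: {-1, 1, 6, 7}

Each tropical root is a break point of the lower envelope of the lines y = a_i + i · x (there are 5 lines, with slopes 0, 1, ..., 4). Only the lines that attain the minimum somewhere contribute to roots; other lines are dominated. Here the surviving (envelope) indices are i = 4, i = 3, i = 2, i = 1, i = 0.
Intersections between consecutive envelope lines give the roots: for adjacent envelope indices i < j the intersection is x = (a_i − a_j) / (j − i). Reading off the sorted break points: {-1, 1, 6, 7}.
Verification: at each break x_0, at least two indices attain the minimum of min_i(a_i + i · x_0).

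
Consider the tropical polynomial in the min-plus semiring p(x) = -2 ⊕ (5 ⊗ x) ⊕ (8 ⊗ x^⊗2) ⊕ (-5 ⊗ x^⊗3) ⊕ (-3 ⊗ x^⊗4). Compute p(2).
p(2) = -2

A tropical monomial a ⊗ x^⊗i evaluates to a + i · x. Evaluating each term at x = 2:
  Term 0 contributes -2 + 0 · 2 = -2
  Term 1 contributes 5 + 1 · 2 = 7
  Term 2 contributes 8 + 2 · 2 = 12
  Term 3 contributes -5 + 3 · 2 = 1
  Term 4 contributes -3 + 4 · 2 = 5
p(2) = ⊕ of these = min[-2, 7, 12, 1, 5] = -2.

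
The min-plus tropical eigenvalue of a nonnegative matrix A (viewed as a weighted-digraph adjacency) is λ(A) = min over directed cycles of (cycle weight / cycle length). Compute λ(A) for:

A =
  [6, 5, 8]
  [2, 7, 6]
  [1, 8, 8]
λ(A) = 7/2

Enumerate directed cycles and compute their means (weight / length). Sample:
  cycle 0 → 0: weight = 6, length = 1, mean = 6/1 ≈ 6.000
  cycle 1 → 1: weight = 7, length = 1, mean = 7/1 ≈ 7.000
  cycle 2 → 2: weight = 8, length = 1, mean = 8/1 ≈ 8.000
  cycle 0 → 1 → 0: weight = 7, length = 2, mean = 7/2 ≈ 3.500
  cycle 0 → 2 → 0: weight = 9, length = 2, mean = 9/2 ≈ 4.500
  cycle 1 → 0 → 1: weight = 7, length = 2, mean = 7/2 ≈ 3.500
Minimum mean = 3.500, attained e.g. along the cycle 0 → 1 → 0 with weight 7 and length 2. So λ(A) = 7/2 = 7/2.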